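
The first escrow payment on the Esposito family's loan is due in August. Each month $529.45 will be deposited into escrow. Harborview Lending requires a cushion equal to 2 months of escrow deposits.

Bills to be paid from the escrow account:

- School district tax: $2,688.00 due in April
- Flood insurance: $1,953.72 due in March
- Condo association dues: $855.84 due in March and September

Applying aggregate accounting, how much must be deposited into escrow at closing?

Cushion = 2 × $529.45 = $1,058.90
Trial balance (start $0, +$529.45 each month, − disbursements):
  Aug: +$529.45 → $529.45
  Sep: +$529.45 − $855.84 → $203.06
  Oct: +$529.45 → $732.51
  Nov: +$529.45 → $1,261.96
  Dec: +$529.45 → $1,791.41
  Jan: +$529.45 → $2,320.86
  Feb: +$529.45 → $2,850.31
  Mar: +$529.45 − $2,809.56 → $570.20
  Apr: +$529.45 − $2,688.00 → -$1,588.35
  May: +$529.45 → -$1,058.90
  Jun: +$529.45 → -$529.45
  Jul: +$529.45 → $0.00
Lowest trial balance = -$1,588.35 (Apr)
Initial deposit = cushion − low point = $1,058.90 − (-$1,588.35) = $2,647.25

$2,647.25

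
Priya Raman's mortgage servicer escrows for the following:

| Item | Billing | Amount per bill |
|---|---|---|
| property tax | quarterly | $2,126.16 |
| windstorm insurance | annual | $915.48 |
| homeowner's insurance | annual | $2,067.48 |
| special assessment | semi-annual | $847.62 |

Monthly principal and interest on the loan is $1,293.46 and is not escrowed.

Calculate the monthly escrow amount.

$1,098.57

Property tax: $2,126.16 × 4 = $8,504.64 per year
Windstorm insurance: $915.48 per year
Homeowner's insurance: $2,067.48 per year
Special assessment: $847.62 × 2 = $1,695.24 per year
Total annual escrow = $13,182.84
Monthly = $13,182.84 ÷ 12 = $1,098.57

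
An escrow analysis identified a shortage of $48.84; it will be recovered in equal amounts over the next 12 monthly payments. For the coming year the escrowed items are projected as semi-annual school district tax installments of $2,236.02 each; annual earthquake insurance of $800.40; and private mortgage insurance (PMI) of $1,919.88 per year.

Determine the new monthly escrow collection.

School district tax — $2,236.02 × 2 = $4,472.04 annually
Earthquake insurance — $800.40 annually
Private mortgage insurance (PMI) — $1,919.88 annually
Total annual escrow = $4,472.04 + $800.40 + $1,919.88 = $7,192.32
Per month = $7,192.32 ÷ 12 = $599.36
Shortage spread = $48.84 / 12 = $4.07/mo
New monthly escrow = $599.36 + $4.07 = $603.43

$603.43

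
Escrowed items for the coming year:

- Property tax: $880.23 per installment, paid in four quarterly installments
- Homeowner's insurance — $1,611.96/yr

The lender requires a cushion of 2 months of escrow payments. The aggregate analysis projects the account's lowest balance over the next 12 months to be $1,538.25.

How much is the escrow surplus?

$682.77

Property tax: $880.23 × 4 = $3,520.92
Homeowner's insurance: $1,611.96
Combined annual = $3,520.92 + $1,611.96 = $5,132.88
Per month = $5,132.88 / 12 = $427.74
Required cushion = 2 × $427.74 = $855.48
Surplus = $1,538.25 − $855.48 = $682.77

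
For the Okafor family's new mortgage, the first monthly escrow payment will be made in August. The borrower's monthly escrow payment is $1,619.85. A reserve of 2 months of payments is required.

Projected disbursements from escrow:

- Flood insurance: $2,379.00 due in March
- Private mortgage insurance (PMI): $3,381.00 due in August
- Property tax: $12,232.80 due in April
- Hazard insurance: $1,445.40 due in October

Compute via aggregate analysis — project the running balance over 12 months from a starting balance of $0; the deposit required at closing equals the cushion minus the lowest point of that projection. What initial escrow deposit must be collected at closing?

Cushion = 2 × $1,619.85 = $3,239.70
Trial balance (start $0, +$1,619.85 each month, − disbursements):
  Aug: +$1,619.85 − $3,381.00 → -$1,761.15
  Sep: +$1,619.85 → -$141.30
  Oct: +$1,619.85 − $1,445.40 → $33.15
  Nov: +$1,619.85 → $1,653.00
  Dec: +$1,619.85 → $3,272.85
  Jan: +$1,619.85 → $4,892.70
  Feb: +$1,619.85 → $6,512.55
  Mar: +$1,619.85 − $2,379.00 → $5,753.40
  Apr: +$1,619.85 − $12,232.80 → -$4,859.55
  May: +$1,619.85 → -$3,239.70
  Jun: +$1,619.85 → -$1,619.85
  Jul: +$1,619.85 → $0.00
Lowest trial balance = -$4,859.55 (Apr)
Initial deposit = cushion − low point = $3,239.70 − (-$4,859.55) = $8,099.25

$8,099.25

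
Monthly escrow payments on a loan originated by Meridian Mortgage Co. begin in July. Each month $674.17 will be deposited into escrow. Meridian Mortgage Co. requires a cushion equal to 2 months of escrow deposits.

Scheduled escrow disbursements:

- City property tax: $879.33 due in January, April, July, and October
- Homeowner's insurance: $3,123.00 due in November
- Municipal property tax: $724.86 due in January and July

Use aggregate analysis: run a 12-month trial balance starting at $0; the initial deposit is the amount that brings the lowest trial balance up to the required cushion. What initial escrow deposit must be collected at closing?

$3,839.86

Cushion = 2 × $674.17 = $1,348.34
Trial balance (start $0, +$674.17 each month, − disbursements):
  Jul: +$674.17 − $1,604.19 → -$930.02
  Aug: +$674.17 → -$255.85
  Sep: +$674.17 → $418.32
  Oct: +$674.17 − $879.33 → $213.16
  Nov: +$674.17 − $3,123.00 → -$2,235.67
  Dec: +$674.17 → -$1,561.50
  Jan: +$674.17 − $1,604.19 → -$2,491.52
  Feb: +$674.17 → -$1,817.35
  Mar: +$674.17 → -$1,143.18
  Apr: +$674.17 − $879.33 → -$1,348.34
  May: +$674.17 → -$674.17
  Jun: +$674.17 → $0.00
Lowest trial balance = -$2,491.52 (Jan)
Initial deposit = cushion − low point = $1,348.34 − (-$2,491.52) = $3,839.86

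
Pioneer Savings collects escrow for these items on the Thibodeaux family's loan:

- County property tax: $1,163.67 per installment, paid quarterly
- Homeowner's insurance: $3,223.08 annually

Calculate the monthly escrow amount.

County property tax: $1,163.67 × 4 = $4,654.68
Homeowner's insurance: $3,223.08
Total per year = $7,877.76
Monthly = $7,877.76 ÷ 12 = $656.48

$656.48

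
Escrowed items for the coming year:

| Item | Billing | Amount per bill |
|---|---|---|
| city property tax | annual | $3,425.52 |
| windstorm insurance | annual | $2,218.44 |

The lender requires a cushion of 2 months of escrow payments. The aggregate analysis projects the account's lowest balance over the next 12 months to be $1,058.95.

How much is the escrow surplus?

City property tax: $3,425.52
Windstorm insurance: $2,218.44
Combined annual = $3,425.52 + $2,218.44 = $5,643.96
Monthly escrow = $5,643.96 ÷ 12 = $470.33
Required cushion = 2 × $470.33 = $940.66
Surplus = $1,058.95 − $940.66 = $118.29

$118.29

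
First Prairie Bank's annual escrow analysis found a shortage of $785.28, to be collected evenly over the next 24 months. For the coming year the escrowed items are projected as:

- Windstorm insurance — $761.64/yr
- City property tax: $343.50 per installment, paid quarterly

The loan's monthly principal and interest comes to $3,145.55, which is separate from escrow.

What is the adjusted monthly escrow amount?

Windstorm insurance = $761.64/yr
City property tax = $343.50 × 4 = $1,374.00/yr
Annual escrow total = $2,135.64
Monthly escrow = $2,135.64 / 12 = $177.97
Shortage spread = $785.28 / 24 = $32.72/mo
Adjusted monthly = $177.97 + $32.72 = $210.69

$210.69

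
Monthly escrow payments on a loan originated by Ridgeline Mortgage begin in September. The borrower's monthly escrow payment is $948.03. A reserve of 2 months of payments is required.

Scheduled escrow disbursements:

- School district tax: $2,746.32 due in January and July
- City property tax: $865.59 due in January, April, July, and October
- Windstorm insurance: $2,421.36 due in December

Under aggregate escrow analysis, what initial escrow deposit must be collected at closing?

Cushion = 2 × $948.03 = $1,896.06
Trial balance (start $0, +$948.03 each month, − disbursements):
  Sep: +$948.03 → $948.03
  Oct: +$948.03 − $865.59 → $1,030.47
  Nov: +$948.03 → $1,978.50
  Dec: +$948.03 − $2,421.36 → $505.17
  Jan: +$948.03 − $3,611.91 → -$2,158.71
  Feb: +$948.03 → -$1,210.68
  Mar: +$948.03 → -$262.65
  Apr: +$948.03 − $865.59 → -$180.21
  May: +$948.03 → $767.82
  Jun: +$948.03 → $1,715.85
  Jul: +$948.03 − $3,611.91 → -$948.03
  Aug: +$948.03 → $0.00
Lowest trial balance = -$2,158.71 (Jan)
Initial deposit = cushion − low point = $1,896.06 − (-$2,158.71) = $4,054.77

$4,054.77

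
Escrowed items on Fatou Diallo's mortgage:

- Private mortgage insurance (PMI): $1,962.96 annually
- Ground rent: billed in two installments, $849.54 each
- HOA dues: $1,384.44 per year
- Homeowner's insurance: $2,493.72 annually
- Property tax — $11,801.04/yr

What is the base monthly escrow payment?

$1,611.77

Private mortgage insurance (PMI): $1,962.96 per year
Ground rent: $849.54 × 2 = $1,699.08 per year
HOA dues: $1,384.44 per year
Homeowner's insurance: $2,493.72 per year
Property tax: $11,801.04 per year
Total per year = $1,962.96 + $1,699.08 + $1,384.44 + $2,493.72 + $11,801.04 = $19,341.24
Monthly = $19,341.24 ÷ 12 = $1,611.77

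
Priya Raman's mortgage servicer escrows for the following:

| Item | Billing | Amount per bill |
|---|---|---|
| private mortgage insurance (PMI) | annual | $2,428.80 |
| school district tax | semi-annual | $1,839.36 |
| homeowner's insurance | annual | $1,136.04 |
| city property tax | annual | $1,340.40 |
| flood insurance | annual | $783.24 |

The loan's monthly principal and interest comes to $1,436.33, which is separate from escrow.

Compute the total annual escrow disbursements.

Private mortgage insurance (PMI): $2,428.80 annually
School district tax: $1,839.36 × 2 = $3,678.72 annually
Homeowner's insurance: $1,136.04 annually
City property tax: $1,340.40 annually
Flood insurance: $783.24 annually
Total per year = $9,367.20

$9,367.20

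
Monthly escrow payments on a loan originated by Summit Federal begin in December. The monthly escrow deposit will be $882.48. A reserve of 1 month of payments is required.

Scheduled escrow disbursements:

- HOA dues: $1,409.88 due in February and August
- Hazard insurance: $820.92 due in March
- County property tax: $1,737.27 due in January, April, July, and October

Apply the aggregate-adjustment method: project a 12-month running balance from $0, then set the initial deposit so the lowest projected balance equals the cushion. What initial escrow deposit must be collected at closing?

$2,175.42

Cushion = 1 × $882.48 = $882.48
Trial balance (start $0, +$882.48 each month, − disbursements):
  Dec: +$882.48 → $882.48
  Jan: +$882.48 − $1,737.27 → $27.69
  Feb: +$882.48 − $1,409.88 → -$499.71
  Mar: +$882.48 − $820.92 → -$438.15
  Apr: +$882.48 − $1,737.27 → -$1,292.94
  May: +$882.48 → -$410.46
  Jun: +$882.48 → $472.02
  Jul: +$882.48 − $1,737.27 → -$382.77
  Aug: +$882.48 − $1,409.88 → -$910.17
  Sep: +$882.48 → -$27.69
  Oct: +$882.48 − $1,737.27 → -$882.48
  Nov: +$882.48 → $0.00
Lowest trial balance = -$1,292.94 (Apr)
Initial deposit = cushion − low point = $882.48 − (-$1,292.94) = $2,175.42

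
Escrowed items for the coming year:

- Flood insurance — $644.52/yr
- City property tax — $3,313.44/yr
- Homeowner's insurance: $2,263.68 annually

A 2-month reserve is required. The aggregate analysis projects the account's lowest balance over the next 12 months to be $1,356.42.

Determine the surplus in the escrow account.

Flood insurance = $644.52
City property tax = $3,313.44
Homeowner's insurance = $2,263.68
Total per year = $6,221.64
Base monthly escrow = $6,221.64 / 12 = $518.47
Required reserve = 2 × $518.47 = $1,036.94
Surplus = $1,356.42 − $1,036.94 = $319.48

$319.48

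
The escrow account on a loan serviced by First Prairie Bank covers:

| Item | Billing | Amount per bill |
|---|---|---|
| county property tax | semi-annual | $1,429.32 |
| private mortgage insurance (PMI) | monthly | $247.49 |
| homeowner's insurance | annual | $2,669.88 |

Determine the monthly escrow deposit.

County property tax = $1,429.32 × 2 = $2,858.64/yr
Private mortgage insurance (PMI) = $247.49 × 12 = $2,969.88/yr
Homeowner's insurance = $2,669.88/yr
Total annual escrow = $2,858.64 + $2,969.88 + $2,669.88 = $8,498.40
Base monthly escrow = $8,498.40 / 12 = $708.20

$708.20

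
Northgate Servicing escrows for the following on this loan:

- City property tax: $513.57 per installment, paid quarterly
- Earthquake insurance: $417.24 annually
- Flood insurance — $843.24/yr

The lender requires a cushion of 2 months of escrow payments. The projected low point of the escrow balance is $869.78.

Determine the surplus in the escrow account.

City property tax = $513.57 × 4 = $2,054.28 annually
Earthquake insurance = $417.24 annually
Flood insurance = $843.24 annually
Total per year = $2,054.28 + $417.24 + $843.24 = $3,314.76
Per month = $3,314.76 / 12 = $276.23
Required reserve = 2 × $276.23 = $552.46
Excess over cushion: $869.78 − $552.46 = $317.32

$317.32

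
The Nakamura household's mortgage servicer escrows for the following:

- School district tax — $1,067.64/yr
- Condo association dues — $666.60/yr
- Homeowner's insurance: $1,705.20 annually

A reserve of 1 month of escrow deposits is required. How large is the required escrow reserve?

$286.62

School district tax = $1,067.64
Condo association dues = $666.60
Homeowner's insurance = $1,705.20
Yearly total = $3,439.44
Per month = $3,439.44 / 12 = $286.62
Cushion = 1 × $286.62 = $286.62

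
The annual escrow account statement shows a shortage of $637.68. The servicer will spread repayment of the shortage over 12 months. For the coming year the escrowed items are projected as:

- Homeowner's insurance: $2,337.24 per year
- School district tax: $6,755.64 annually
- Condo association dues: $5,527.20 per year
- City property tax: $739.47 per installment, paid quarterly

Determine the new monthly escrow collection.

$1,517.97

Homeowner's insurance = $2,337.24 per year
School district tax = $6,755.64 per year
Condo association dues = $5,527.20 per year
City property tax = $739.47 × 4 = $2,957.88 per year
Combined annual = $2,337.24 + $6,755.64 + $5,527.20 + $2,957.88 = $17,577.96
Per month = $17,577.96 ÷ 12 = $1,464.83
Shortage per month = $637.68 / 12 = $53.14
New monthly escrow = $1,464.83 + $53.14 = $1,517.97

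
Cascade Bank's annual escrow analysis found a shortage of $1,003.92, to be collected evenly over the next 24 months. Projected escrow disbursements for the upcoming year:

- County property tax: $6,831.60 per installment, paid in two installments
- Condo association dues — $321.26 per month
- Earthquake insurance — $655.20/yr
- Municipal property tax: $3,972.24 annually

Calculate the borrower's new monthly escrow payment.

County property tax: $6,831.60 × 2 = $13,663.20 annually
Condo association dues: $321.26 × 12 = $3,855.12 annually
Earthquake insurance: $655.20 annually
Municipal property tax: $3,972.24 annually
Yearly total = $22,145.76
Base monthly escrow = $22,145.76 ÷ 12 = $1,845.48
Shortage spread = $1,003.92 / 24 = $41.83/mo
Adjusted monthly = $1,845.48 + $41.83 = $1,887.31

$1,887.31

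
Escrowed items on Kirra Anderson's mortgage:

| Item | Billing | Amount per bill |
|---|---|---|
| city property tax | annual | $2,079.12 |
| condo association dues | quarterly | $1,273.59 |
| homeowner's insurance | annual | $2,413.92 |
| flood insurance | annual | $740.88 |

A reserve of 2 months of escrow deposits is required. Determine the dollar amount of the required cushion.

$1,721.38

City property tax: $2,079.12 annually
Condo association dues: $1,273.59 × 4 = $5,094.36 annually
Homeowner's insurance: $2,413.92 annually
Flood insurance: $740.88 annually
Total annual escrow = $10,328.28
Monthly = $10,328.28 ÷ 12 = $860.69
Cushion = 2 × $860.69 = $1,721.38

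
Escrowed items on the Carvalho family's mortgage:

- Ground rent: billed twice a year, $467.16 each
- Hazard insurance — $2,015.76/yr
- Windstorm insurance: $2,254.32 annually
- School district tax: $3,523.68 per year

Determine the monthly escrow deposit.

Ground rent: $467.16 × 2 = $934.32 per year
Hazard insurance: $2,015.76 per year
Windstorm insurance: $2,254.32 per year
School district tax: $3,523.68 per year
Yearly total = $934.32 + $2,015.76 + $2,254.32 + $3,523.68 = $8,728.08
Base monthly escrow = $8,728.08 ÷ 12 = $727.34

$727.34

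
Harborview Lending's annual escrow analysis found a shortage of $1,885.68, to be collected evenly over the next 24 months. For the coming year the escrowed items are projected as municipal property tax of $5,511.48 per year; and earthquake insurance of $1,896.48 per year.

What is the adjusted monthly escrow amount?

$695.90

Municipal property tax — $5,511.48 annually
Earthquake insurance — $1,896.48 annually
Total annual escrow = $7,407.96
Per month = $7,407.96 / 12 = $617.33
Shortage per month = $1,885.68 ÷ 24 = $78.57
Adjusted monthly = $617.33 + $78.57 = $695.90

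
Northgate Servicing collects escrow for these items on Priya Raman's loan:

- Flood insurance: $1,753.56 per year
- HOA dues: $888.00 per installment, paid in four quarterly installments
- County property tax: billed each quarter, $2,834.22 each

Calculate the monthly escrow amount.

$1,386.87

Flood insurance: $1,753.56
HOA dues: $888.00 × 4 = $3,552.00
County property tax: $2,834.22 × 4 = $11,336.88
Yearly total = $16,642.44
Base monthly escrow = $16,642.44 ÷ 12 = $1,386.87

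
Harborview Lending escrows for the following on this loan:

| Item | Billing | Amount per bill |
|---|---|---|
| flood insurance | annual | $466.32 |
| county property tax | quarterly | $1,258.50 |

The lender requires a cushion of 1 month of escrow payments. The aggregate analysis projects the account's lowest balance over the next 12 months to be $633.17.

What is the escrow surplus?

Flood insurance: $466.32 per year
County property tax: $1,258.50 × 4 = $5,034.00 per year
Total annual escrow = $466.32 + $5,034.00 = $5,500.32
Monthly escrow = $5,500.32 ÷ 12 = $458.36
Required reserve = 1 × $458.36 = $458.36
Surplus = $633.17 − $458.36 = $174.81

$174.81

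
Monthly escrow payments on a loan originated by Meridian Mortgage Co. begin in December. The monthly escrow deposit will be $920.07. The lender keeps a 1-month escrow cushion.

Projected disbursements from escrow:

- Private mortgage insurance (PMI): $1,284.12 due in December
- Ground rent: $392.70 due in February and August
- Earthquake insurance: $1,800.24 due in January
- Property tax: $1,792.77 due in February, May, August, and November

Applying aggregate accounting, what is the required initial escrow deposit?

Cushion = 1 × $920.07 = $920.07
Trial balance (start $0, +$920.07 each month, − disbursements):
  Dec: +$920.07 − $1,284.12 → -$364.05
  Jan: +$920.07 − $1,800.24 → -$1,244.22
  Feb: +$920.07 − $2,185.47 → -$2,509.62
  Mar: +$920.07 → -$1,589.55
  Apr: +$920.07 → -$669.48
  May: +$920.07 − $1,792.77 → -$1,542.18
  Jun: +$920.07 → -$622.11
  Jul: +$920.07 → $297.96
  Aug: +$920.07 − $2,185.47 → -$967.44
  Sep: +$920.07 → -$47.37
  Oct: +$920.07 → $872.70
  Nov: +$920.07 − $1,792.77 → $0.00
Lowest trial balance = -$2,509.62 (Feb)
Initial deposit = cushion − low point = $920.07 − (-$2,509.62) = $3,429.69

$3,429.69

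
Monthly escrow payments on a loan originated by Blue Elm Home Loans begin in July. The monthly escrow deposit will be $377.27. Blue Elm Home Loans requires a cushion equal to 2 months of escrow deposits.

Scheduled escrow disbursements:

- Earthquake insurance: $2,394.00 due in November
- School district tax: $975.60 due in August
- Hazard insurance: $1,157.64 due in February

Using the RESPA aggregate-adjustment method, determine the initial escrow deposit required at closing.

$2,263.62

Cushion = 2 × $377.27 = $754.54
Trial balance (start $0, +$377.27 each month, − disbursements):
  Jul: +$377.27 → $377.27
  Aug: +$377.27 − $975.60 → -$221.06
  Sep: +$377.27 → $156.21
  Oct: +$377.27 → $533.48
  Nov: +$377.27 − $2,394.00 → -$1,483.25
  Dec: +$377.27 → -$1,105.98
  Jan: +$377.27 → -$728.71
  Feb: +$377.27 − $1,157.64 → -$1,509.08
  Mar: +$377.27 → -$1,131.81
  Apr: +$377.27 → -$754.54
  May: +$377.27 → -$377.27
  Jun: +$377.27 → $0.00
Lowest trial balance = -$1,509.08 (Feb)
Initial deposit = cushion − low point = $754.54 − (-$1,509.08) = $2,263.62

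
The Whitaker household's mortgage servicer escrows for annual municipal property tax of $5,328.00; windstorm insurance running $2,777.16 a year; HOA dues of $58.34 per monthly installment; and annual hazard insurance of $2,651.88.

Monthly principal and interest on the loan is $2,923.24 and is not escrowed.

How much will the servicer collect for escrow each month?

$954.76

Municipal property tax: $5,328.00 annually
Windstorm insurance: $2,777.16 annually
HOA dues: $58.34 × 12 = $700.08 annually
Hazard insurance: $2,651.88 annually
Total annual escrow = $11,457.12
Per month = $11,457.12 / 12 = $954.76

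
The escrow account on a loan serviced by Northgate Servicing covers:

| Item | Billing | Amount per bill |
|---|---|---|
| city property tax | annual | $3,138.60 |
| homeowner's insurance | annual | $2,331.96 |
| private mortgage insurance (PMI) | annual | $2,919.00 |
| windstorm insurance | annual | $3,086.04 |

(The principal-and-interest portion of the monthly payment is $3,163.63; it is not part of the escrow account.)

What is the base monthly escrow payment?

City property tax: $3,138.60/yr
Homeowner's insurance: $2,331.96/yr
Private mortgage insurance (PMI): $2,919.00/yr
Windstorm insurance: $3,086.04/yr
Yearly total = $3,138.60 + $2,331.96 + $2,919.00 + $3,086.04 = $11,475.60
Base monthly escrow = $11,475.60 ÷ 12 = $956.30

$956.30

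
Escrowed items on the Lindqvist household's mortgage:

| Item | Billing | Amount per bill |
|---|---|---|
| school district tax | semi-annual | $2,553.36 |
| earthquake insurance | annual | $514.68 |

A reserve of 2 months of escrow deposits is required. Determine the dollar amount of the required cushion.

$936.90

School district tax: $2,553.36 × 2 = $5,106.72 annually
Earthquake insurance: $514.68 annually
Total per year = $5,106.72 + $514.68 = $5,621.40
Base monthly escrow = $5,621.40 ÷ 12 = $468.45
Required cushion = 2 × $468.45 = $936.90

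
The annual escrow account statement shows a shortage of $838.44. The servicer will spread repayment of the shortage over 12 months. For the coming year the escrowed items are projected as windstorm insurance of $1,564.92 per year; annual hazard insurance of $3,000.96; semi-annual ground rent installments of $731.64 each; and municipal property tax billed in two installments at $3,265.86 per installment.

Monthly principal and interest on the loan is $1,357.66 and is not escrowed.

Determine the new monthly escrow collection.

Windstorm insurance = $1,564.92 per year
Hazard insurance = $3,000.96 per year
Ground rent = $731.64 × 2 = $1,463.28 per year
Municipal property tax = $3,265.86 × 2 = $6,531.72 per year
Total annual escrow = $12,560.88
Per month = $12,560.88 / 12 = $1,046.74
Shortage per month = $838.44 ÷ 12 = $69.87
New monthly escrow = $1,046.74 + $69.87 = $1,116.61

$1,116.61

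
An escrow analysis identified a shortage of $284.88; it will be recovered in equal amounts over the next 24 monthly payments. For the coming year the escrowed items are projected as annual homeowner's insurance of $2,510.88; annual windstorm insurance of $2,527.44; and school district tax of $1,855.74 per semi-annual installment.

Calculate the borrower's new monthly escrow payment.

Homeowner's insurance: $2,510.88/yr
Windstorm insurance: $2,527.44/yr
School district tax: $1,855.74 × 2 = $3,711.48/yr
Annual escrow total = $8,749.80
Base monthly escrow = $8,749.80 / 12 = $729.15
Shortage per month = $284.88 ÷ 24 = $11.87
New monthly escrow = $729.15 + $11.87 = $741.02

$741.02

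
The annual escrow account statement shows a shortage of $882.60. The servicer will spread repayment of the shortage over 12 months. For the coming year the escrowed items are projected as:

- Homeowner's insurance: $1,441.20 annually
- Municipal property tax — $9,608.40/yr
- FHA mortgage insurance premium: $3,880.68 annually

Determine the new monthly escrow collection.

$1,317.74

Homeowner's insurance = $1,441.20/yr
Municipal property tax = $9,608.40/yr
FHA mortgage insurance premium = $3,880.68/yr
Combined annual = $14,930.28
Monthly = $14,930.28 ÷ 12 = $1,244.19
Shortage per month = $882.60 / 12 = $73.55
New monthly escrow = $1,244.19 + $73.55 = $1,317.74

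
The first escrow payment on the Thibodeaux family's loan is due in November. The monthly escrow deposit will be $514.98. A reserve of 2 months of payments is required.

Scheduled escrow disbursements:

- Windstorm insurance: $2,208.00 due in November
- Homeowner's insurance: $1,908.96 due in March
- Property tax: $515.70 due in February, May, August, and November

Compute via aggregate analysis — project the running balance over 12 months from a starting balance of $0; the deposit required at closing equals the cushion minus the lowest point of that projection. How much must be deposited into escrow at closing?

$3,603.42

Cushion = 2 × $514.98 = $1,029.96
Trial balance (start $0, +$514.98 each month, − disbursements):
  Nov: +$514.98 − $2,723.70 → -$2,208.72
  Dec: +$514.98 → -$1,693.74
  Jan: +$514.98 → -$1,178.76
  Feb: +$514.98 − $515.70 → -$1,179.48
  Mar: +$514.98 − $1,908.96 → -$2,573.46
  Apr: +$514.98 → -$2,058.48
  May: +$514.98 − $515.70 → -$2,059.20
  Jun: +$514.98 → -$1,544.22
  Jul: +$514.98 → -$1,029.24
  Aug: +$514.98 − $515.70 → -$1,029.96
  Sep: +$514.98 → -$514.98
  Oct: +$514.98 → $0.00
Lowest trial balance = -$2,573.46 (Mar)
Initial deposit = cushion − low point = $1,029.96 − (-$2,573.46) = $3,603.42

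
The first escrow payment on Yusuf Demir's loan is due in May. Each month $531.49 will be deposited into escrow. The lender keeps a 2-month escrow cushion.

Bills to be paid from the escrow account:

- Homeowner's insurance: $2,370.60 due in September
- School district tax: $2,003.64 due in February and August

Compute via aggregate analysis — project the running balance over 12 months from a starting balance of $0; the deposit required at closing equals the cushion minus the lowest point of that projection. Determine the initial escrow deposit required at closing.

Cushion = 2 × $531.49 = $1,062.98
Trial balance (start $0, +$531.49 each month, − disbursements):
  May: +$531.49 → $531.49
  Jun: +$531.49 → $1,062.98
  Jul: +$531.49 → $1,594.47
  Aug: +$531.49 − $2,003.64 → $122.32
  Sep: +$531.49 − $2,370.60 → -$1,716.79
  Oct: +$531.49 → -$1,185.30
  Nov: +$531.49 → -$653.81
  Dec: +$531.49 → -$122.32
  Jan: +$531.49 → $409.17
  Feb: +$531.49 − $2,003.64 → -$1,062.98
  Mar: +$531.49 → -$531.49
  Apr: +$531.49 → $0.00
Lowest trial balance = -$1,716.79 (Sep)
Initial deposit = cushion − low point = $1,062.98 − (-$1,716.79) = $2,779.77

$2,779.77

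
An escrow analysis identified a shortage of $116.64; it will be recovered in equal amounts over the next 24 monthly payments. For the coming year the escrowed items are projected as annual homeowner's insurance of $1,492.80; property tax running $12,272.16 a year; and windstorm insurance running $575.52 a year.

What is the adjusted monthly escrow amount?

Homeowner's insurance = $1,492.80
Property tax = $12,272.16
Windstorm insurance = $575.52
Combined annual = $1,492.80 + $12,272.16 + $575.52 = $14,340.48
Per month = $14,340.48 / 12 = $1,195.04
Shortage spread = $116.64 ÷ 24 = $4.86/mo
Adjusted monthly = $1,195.04 + $4.86 = $1,199.90

$1,199.90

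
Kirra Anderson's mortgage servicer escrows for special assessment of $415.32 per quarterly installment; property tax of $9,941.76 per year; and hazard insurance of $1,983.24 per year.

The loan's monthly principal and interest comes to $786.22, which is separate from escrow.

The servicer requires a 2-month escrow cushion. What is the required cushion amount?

Special assessment = $415.32 × 4 = $1,661.28 annually
Property tax = $9,941.76 annually
Hazard insurance = $1,983.24 annually
Total per year = $1,661.28 + $9,941.76 + $1,983.24 = $13,586.28
Monthly = $13,586.28 / 12 = $1,132.19
Required cushion = 2 × $1,132.19 = $2,264.38

$2,264.38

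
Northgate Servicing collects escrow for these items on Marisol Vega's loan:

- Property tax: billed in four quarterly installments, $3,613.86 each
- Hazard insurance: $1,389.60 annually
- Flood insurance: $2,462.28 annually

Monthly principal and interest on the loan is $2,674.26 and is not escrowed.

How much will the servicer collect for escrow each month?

$1,525.61

Property tax — $3,613.86 × 4 = $14,455.44
Hazard insurance — $1,389.60
Flood insurance — $2,462.28
Annual escrow total = $14,455.44 + $1,389.60 + $2,462.28 = $18,307.32
Per month = $18,307.32 ÷ 12 = $1,525.61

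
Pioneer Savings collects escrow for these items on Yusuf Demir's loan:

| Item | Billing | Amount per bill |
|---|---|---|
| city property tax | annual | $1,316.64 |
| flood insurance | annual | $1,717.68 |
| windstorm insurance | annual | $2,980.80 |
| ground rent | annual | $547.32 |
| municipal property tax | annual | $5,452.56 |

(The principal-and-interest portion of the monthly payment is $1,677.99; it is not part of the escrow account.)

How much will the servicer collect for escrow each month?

$1,001.25

City property tax — $1,316.64 annually
Flood insurance — $1,717.68 annually
Windstorm insurance — $2,980.80 annually
Ground rent — $547.32 annually
Municipal property tax — $5,452.56 annually
Total per year = $12,015.00
Monthly escrow = $12,015.00 / 12 = $1,001.25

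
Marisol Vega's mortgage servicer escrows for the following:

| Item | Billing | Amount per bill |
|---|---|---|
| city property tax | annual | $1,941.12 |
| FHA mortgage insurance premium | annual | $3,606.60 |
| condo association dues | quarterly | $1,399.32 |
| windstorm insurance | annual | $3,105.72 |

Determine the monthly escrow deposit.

$1,187.56

City property tax = $1,941.12/yr
FHA mortgage insurance premium = $3,606.60/yr
Condo association dues = $1,399.32 × 4 = $5,597.28/yr
Windstorm insurance = $3,105.72/yr
Total per year = $1,941.12 + $3,606.60 + $5,597.28 + $3,105.72 = $14,250.72
Monthly escrow = $14,250.72 / 12 = $1,187.56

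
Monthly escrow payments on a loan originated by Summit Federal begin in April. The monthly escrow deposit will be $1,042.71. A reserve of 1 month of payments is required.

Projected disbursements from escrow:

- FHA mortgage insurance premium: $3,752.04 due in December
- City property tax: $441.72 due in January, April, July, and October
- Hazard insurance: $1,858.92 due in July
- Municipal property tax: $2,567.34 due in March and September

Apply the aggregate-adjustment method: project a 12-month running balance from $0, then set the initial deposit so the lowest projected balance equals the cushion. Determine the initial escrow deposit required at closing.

Cushion = 1 × $1,042.71 = $1,042.71
Trial balance (start $0, +$1,042.71 each month, − disbursements):
  Apr: +$1,042.71 − $441.72 → $600.99
  May: +$1,042.71 → $1,643.70
  Jun: +$1,042.71 → $2,686.41
  Jul: +$1,042.71 − $2,300.64 → $1,428.48
  Aug: +$1,042.71 → $2,471.19
  Sep: +$1,042.71 − $2,567.34 → $946.56
  Oct: +$1,042.71 − $441.72 → $1,547.55
  Nov: +$1,042.71 → $2,590.26
  Dec: +$1,042.71 − $3,752.04 → -$119.07
  Jan: +$1,042.71 − $441.72 → $481.92
  Feb: +$1,042.71 → $1,524.63
  Mar: +$1,042.71 − $2,567.34 → $0.00
Lowest trial balance = -$119.07 (Dec)
Initial deposit = cushion − low point = $1,042.71 − (-$119.07) = $1,161.78

$1,161.78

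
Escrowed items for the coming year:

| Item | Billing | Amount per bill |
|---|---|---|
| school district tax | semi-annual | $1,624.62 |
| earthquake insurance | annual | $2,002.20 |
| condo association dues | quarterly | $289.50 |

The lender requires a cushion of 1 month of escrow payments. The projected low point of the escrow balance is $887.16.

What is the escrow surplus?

$353.04

School district tax: $1,624.62 × 2 = $3,249.24 per year
Earthquake insurance: $2,002.20 per year
Condo association dues: $289.50 × 4 = $1,158.00 per year
Yearly total = $3,249.24 + $2,002.20 + $1,158.00 = $6,409.44
Per month = $6,409.44 ÷ 12 = $534.12
Cushion = 1 × $534.12 = $534.12
Excess over cushion: $887.16 − $534.12 = $353.04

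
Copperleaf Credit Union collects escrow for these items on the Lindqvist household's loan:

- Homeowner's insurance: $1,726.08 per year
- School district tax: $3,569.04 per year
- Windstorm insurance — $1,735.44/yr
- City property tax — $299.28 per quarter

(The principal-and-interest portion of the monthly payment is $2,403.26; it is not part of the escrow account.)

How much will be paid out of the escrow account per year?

$8,227.68

Homeowner's insurance — $1,726.08 per year
School district tax — $3,569.04 per year
Windstorm insurance — $1,735.44 per year
City property tax — $299.28 × 4 = $1,197.12 per year
Total annual escrow = $8,227.68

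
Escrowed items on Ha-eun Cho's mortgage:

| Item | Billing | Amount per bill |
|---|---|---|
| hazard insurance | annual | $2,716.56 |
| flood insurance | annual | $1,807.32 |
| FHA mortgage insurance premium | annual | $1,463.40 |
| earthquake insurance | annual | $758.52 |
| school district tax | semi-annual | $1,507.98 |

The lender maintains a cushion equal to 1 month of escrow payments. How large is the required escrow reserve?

Hazard insurance = $2,716.56
Flood insurance = $1,807.32
FHA mortgage insurance premium = $1,463.40
Earthquake insurance = $758.52
School district tax = $1,507.98 × 2 = $3,015.96
Total per year = $2,716.56 + $1,807.32 + $1,463.40 + $758.52 + $3,015.96 = $9,761.76
Per month = $9,761.76 ÷ 12 = $813.48
Required cushion = 1 × $813.48 = $813.48

$813.48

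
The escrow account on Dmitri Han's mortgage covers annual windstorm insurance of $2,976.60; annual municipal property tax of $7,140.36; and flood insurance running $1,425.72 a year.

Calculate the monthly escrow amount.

Windstorm insurance: $2,976.60
Municipal property tax: $7,140.36
Flood insurance: $1,425.72
Total annual escrow = $11,542.68
Monthly escrow = $11,542.68 ÷ 12 = $961.89

$961.89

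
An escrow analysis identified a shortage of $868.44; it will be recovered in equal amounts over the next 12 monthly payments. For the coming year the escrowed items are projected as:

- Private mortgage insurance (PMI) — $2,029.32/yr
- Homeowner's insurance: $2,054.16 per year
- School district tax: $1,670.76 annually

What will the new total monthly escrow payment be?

$551.89

Private mortgage insurance (PMI) — $2,029.32/yr
Homeowner's insurance — $2,054.16/yr
School district tax — $1,670.76/yr
Annual escrow total = $2,029.32 + $2,054.16 + $1,670.76 = $5,754.24
Base monthly escrow = $5,754.24 ÷ 12 = $479.52
Monthly shortage recovery: $868.44 / 12 = $72.37
Adjusted monthly = $479.52 + $72.37 = $551.89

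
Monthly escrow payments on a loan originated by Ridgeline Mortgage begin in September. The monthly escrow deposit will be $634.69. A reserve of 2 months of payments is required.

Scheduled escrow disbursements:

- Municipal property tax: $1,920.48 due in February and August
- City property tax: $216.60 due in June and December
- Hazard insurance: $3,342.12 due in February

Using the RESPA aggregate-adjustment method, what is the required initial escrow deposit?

$2,940.44

Cushion = 2 × $634.69 = $1,269.38
Trial balance (start $0, +$634.69 each month, − disbursements):
  Sep: +$634.69 → $634.69
  Oct: +$634.69 → $1,269.38
  Nov: +$634.69 → $1,904.07
  Dec: +$634.69 − $216.60 → $2,322.16
  Jan: +$634.69 → $2,956.85
  Feb: +$634.69 − $5,262.60 → -$1,671.06
  Mar: +$634.69 → -$1,036.37
  Apr: +$634.69 → -$401.68
  May: +$634.69 → $233.01
  Jun: +$634.69 − $216.60 → $651.10
  Jul: +$634.69 → $1,285.79
  Aug: +$634.69 − $1,920.48 → $0.00
Lowest trial balance = -$1,671.06 (Feb)
Initial deposit = cushion − low point = $1,269.38 − (-$1,671.06) = $2,940.44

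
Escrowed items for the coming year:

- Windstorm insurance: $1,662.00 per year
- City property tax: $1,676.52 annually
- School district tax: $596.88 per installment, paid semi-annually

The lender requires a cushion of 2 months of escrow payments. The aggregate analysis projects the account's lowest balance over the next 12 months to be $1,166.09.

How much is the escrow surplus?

Windstorm insurance = $1,662.00/yr
City property tax = $1,676.52/yr
School district tax = $596.88 × 2 = $1,193.76/yr
Yearly total = $4,532.28
Base monthly escrow = $4,532.28 / 12 = $377.69
Required reserve = 2 × $377.69 = $755.38
Surplus = $1,166.09 − $755.38 = $410.71

$410.71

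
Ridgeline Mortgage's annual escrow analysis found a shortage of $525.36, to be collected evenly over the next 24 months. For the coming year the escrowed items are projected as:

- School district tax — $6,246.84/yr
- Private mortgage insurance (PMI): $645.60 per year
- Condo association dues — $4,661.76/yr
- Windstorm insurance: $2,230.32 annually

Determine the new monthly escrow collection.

$1,170.60

School district tax — $6,246.84
Private mortgage insurance (PMI) — $645.60
Condo association dues — $4,661.76
Windstorm insurance — $2,230.32
Total annual escrow = $6,246.84 + $645.60 + $4,661.76 + $2,230.32 = $13,784.52
Per month = $13,784.52 / 12 = $1,148.71
Shortage per month = $525.36 / 24 = $21.89
Adjusted monthly = $1,148.71 + $21.89 = $1,170.60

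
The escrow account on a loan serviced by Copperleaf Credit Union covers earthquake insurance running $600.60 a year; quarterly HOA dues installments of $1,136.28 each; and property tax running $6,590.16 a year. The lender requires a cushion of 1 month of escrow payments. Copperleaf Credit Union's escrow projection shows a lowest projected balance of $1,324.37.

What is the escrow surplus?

Earthquake insurance — $600.60
HOA dues — $1,136.28 × 4 = $4,545.12
Property tax — $6,590.16
Annual escrow total = $600.60 + $4,545.12 + $6,590.16 = $11,735.88
Monthly escrow = $11,735.88 ÷ 12 = $977.99
Cushion = 1 × $977.99 = $977.99
Surplus = $1,324.37 − $977.99 = $346.38

$346.38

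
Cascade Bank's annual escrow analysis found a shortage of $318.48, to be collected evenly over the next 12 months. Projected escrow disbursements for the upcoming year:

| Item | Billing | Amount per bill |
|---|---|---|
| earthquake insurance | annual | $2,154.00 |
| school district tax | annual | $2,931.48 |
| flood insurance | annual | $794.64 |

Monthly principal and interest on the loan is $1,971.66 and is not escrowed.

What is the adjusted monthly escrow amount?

$516.55

Earthquake insurance — $2,154.00 annually
School district tax — $2,931.48 annually
Flood insurance — $794.64 annually
Combined annual = $2,154.00 + $2,931.48 + $794.64 = $5,880.12
Monthly escrow = $5,880.12 ÷ 12 = $490.01
Shortage per month = $318.48 ÷ 12 = $26.54
Adjusted monthly = $490.01 + $26.54 = $516.55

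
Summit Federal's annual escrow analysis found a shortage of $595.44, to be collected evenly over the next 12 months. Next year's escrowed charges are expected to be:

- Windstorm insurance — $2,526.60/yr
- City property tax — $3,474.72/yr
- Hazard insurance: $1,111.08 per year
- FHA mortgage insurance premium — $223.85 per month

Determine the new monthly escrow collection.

$866.17

Windstorm insurance: $2,526.60 annually
City property tax: $3,474.72 annually
Hazard insurance: $1,111.08 annually
FHA mortgage insurance premium: $223.85 × 12 = $2,686.20 annually
Combined annual = $2,526.60 + $3,474.72 + $1,111.08 + $2,686.20 = $9,798.60
Monthly escrow = $9,798.60 / 12 = $816.55
Shortage spread = $595.44 / 12 = $49.62/mo
New monthly escrow = $816.55 + $49.62 = $866.17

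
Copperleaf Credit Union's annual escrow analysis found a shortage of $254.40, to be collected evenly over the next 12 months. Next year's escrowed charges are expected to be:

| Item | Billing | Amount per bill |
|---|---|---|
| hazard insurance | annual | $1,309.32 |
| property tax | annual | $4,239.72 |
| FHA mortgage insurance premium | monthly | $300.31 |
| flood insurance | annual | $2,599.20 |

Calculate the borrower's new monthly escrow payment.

Hazard insurance: $1,309.32
Property tax: $4,239.72
FHA mortgage insurance premium: $300.31 × 12 = $3,603.72
Flood insurance: $2,599.20
Combined annual = $1,309.32 + $4,239.72 + $3,603.72 + $2,599.20 = $11,751.96
Monthly = $11,751.96 ÷ 12 = $979.33
Shortage spread = $254.40 ÷ 12 = $21.20/mo
Adjusted monthly = $979.33 + $21.20 = $1,000.53

$1,000.53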